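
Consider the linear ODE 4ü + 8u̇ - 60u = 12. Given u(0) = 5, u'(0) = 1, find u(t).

u = -1/5 + 27*exp(3*t)/8 + 73*exp(-5*t)/40

Divide through by 4: u'' + 2u' - 15u = 3.
Characteristic equation r² + 2r - 15 = 0 factors as (r - 3)(r + 5) = 0, so r = 3, -5.
Hence u_h = C1*exp(3*t) + C2*exp(-5*t).
For the particular solution try u_p = A0. Substituting and matching coefficients of each power of t gives A0 = -1/5, so u_p = -1/5.
General solution: u = -1/5 + C1*exp(3*t) + C2*exp(-5*t).
Apply the initial conditions: u(0) = -1/5 + C1 + C2 = 5 and u'(0) = -5*C2 + 3*C1 = 1. Solving gives C1 = 27/8, C2 = 73/40.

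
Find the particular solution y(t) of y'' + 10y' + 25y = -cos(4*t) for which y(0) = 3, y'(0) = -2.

Characteristic equation r² + 10r + 25 = 0 has discriminant (10)² - 4·(25) = 0, so r = -5 is a repeated root.
Hence y_h = (C1 + C2*t)*exp(-5*t).
Try y_p = A*cos(4*t) + B*sin(4*t). Substituting and equating the coefficients of cos(4t) and sin(4t) gives A = -9/1681, B = -40/1681, so y_p = -40*sin(4*t)/1681 - 9*cos(4*t)/1681.
General solution: y = -40*sin(4*t)/1681 - 9*cos(4*t)/1681 + C1*exp(-5*t) + C2*t*exp(-5*t).
Apply the initial conditions: y(0) = -9/1681 + C1 = 3 and y'(0) = -160/1681 + C2 - 5*C1 = -2. Solving gives C1 = 5052/1681, C2 = 538/41.

y = -40*sin(4*t)/1681 - 9*cos(4*t)/1681 + 5052*exp(-5*t)/1681 + 538*t*exp(-5*t)/41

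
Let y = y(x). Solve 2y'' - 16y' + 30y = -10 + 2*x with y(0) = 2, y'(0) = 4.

y = -67/225 - 37*exp(5*x)/25 + x/15 + 34*exp(3*x)/9

Divide through by 2: y'' - 8y' + 15y = -5 + x.
Characteristic equation r² - 8r + 15 = 0 factors as (r - 3)(r - 5) = 0, so r = 3, 5.
Hence y_h = C1*exp(3*x) + C2*exp(5*x).
For the particular solution try y_p = A0 + A1*x. Substituting and matching coefficients of each power of x gives A0 = -67/225, A1 = 1/15, so y_p = -67/225 + x/15.
General solution: y = -67/225 + x/15 + C1*exp(3*x) + C2*exp(5*x).
Apply the initial conditions: y(0) = -67/225 + C1 + C2 = 2 and y'(0) = 1/15 + 3*C1 + 5*C2 = 4. Solving gives C1 = 34/9, C2 = -37/25.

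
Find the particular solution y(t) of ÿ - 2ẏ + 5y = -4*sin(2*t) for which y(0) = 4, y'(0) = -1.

y = -16*cos(2*t)/17 - 4*sin(2*t)/17 - 93*exp(t)*sin(2*t)/34 + 84*cos(2*t)*exp(t)/17

Characteristic equation r² - 2r + 5 = 0 has discriminant (-2)² - 4·(5) = -16 < 0, so r = 1 ± 2i.
Hence y_h = C1*cos(2*t)*exp(t) + C2*exp(t)*sin(2*t).
Try y_p = A*cos(2*t) + B*sin(2*t). Substituting and equating the coefficients of cos(2t) and sin(2t) gives A = -16/17, B = -4/17, so y_p = -16*cos(2*t)/17 - 4*sin(2*t)/17.
General solution: y = -16*cos(2*t)/17 - 4*sin(2*t)/17 + C1*cos(2*t)*exp(t) + C2*exp(t)*sin(2*t).
Apply the initial conditions: y(0) = -16/17 + C1 = 4 and y'(0) = -8/17 + C1 + 2*C2 = -1. Solving gives C1 = 84/17, C2 = -93/34.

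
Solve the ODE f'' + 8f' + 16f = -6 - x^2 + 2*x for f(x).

Characteristic equation r² + 8r + 16 = 0 has discriminant (8)² - 4·(16) = 0, so r = -4 is a repeated root.
Hence f_h = (C1 + C2*x)*exp(-4*x).
For the particular solution try f_p = A0 + A1*x + A2*x^2. Substituting and matching coefficients of each power of x gives A0 = -59/128, A1 = 3/16, A2 = -1/16, so f_p = -59/128 - x^2/16 + 3*x/16.

f = -59/128 - x**2/16 + 3*x/16 + C1*exp(-4*x) + C2*x*exp(-4*x)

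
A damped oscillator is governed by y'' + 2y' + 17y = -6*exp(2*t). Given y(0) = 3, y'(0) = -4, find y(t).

y = -6*exp(2*t)/25 - 7*exp(-t)*sin(4*t)/100 + 81*cos(4*t)*exp(-t)/25

Characteristic equation r² + 2r + 17 = 0 has discriminant (2)² - 4·(17) = -64 < 0, so r = -1 ± 4i.
Hence y_h = C1*cos(4*t)*exp(-t) + C2*exp(-t)*sin(4*t).
Try y_p = A*exp(2*t). Substituting into the equation and dividing by exp(2*t) gives A = -6/25, so y_p = -6*exp(2*t)/25.
General solution: y = -6*exp(2*t)/25 + C1*cos(4*t)*exp(-t) + C2*exp(-t)*sin(4*t).
Apply the initial conditions: y(0) = -6/25 + C1 = 3 and y'(0) = -12/25 - C1 + 4*C2 = -4. Solving gives C1 = 81/25, C2 = -7/100.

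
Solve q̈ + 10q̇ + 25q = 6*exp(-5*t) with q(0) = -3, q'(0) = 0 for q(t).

Characteristic equation r² + 10r + 25 = 0 has discriminant (10)² - 4·(25) = 0, so r = -5 is a repeated root.
Hence q_h = (C1 + C2*t)*exp(-5*t).
Since exp(-5*t) solves the homogeneous equation (r = -5 is a root of multiplicity 2), multiply the trial by t^2. Try q_p = A*t^2*exp(-5*t). Substituting into the equation and dividing by exp(-5*t) gives A = 3, so q_p = 3*t^2*exp(-5*t).
General solution: q = C1*exp(-5*t) + 3*t^2*exp(-5*t) + C2*t*exp(-5*t).
Apply the initial conditions: q(0) = C1 = -3 and q'(0) = C2 - 5*C1 = 0. Solving gives C1 = -3, C2 = -15.

q = -3*exp(-5*t) - 15*t*exp(-5*t) + 3*t**2*exp(-5*t)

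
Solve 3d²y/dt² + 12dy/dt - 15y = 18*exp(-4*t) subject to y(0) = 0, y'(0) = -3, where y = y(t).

y = -6*exp(-4*t)/5 - 3*exp(t)/10 + 3*exp(-5*t)/2

Divide through by 3: y'' + 4y' - 5y = 6*exp(-4*t).
Characteristic equation r² + 4r - 5 = 0 factors as (r - 1)(r + 5) = 0, so r = 1, -5.
Hence y_h = C1*exp(t) + C2*exp(-5*t).
Try y_p = A*exp(-4*t). Substituting into the equation and dividing by exp(-4*t) gives A = -6/5, so y_p = -6*exp(-4*t)/5.
General solution: y = -6*exp(-4*t)/5 + C1*exp(t) + C2*exp(-5*t).
Apply the initial conditions: y(0) = -6/5 + C1 + C2 = 0 and y'(0) = 24/5 + C1 - 5*C2 = -3. Solving gives C1 = -3/10, C2 = 3/2.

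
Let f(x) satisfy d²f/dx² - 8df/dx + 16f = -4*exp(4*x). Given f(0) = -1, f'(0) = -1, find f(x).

Characteristic equation r² - 8r + 16 = 0 has discriminant (-8)² - 4·(16) = 0, so r = 4 is a repeated root.
Hence f_h = (C1 + C2*x)*exp(4*x).
Since exp(4*x) solves the homogeneous equation (r = 4 is a root of multiplicity 2), multiply the trial by x^2. Try f_p = A*x^2*exp(4*x). Substituting into the equation and dividing by exp(4*x) gives A = -2, so f_p = -2*x^2*exp(4*x).
General solution: f = C1*exp(4*x) - 2*x^2*exp(4*x) + C2*x*exp(4*x).
Apply the initial conditions: f(0) = C1 = -1 and f'(0) = C2 + 4*C1 = -1. Solving gives C1 = -1, C2 = 3.

f = -exp(4*x) - 2*x**2*exp(4*x) + 3*x*exp(4*x)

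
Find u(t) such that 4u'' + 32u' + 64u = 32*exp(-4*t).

Divide through by 4: u'' + 8u' + 16u = 8*exp(-4*t).
Characteristic equation r² + 8r + 16 = 0 has discriminant (8)² - 4·(16) = 0, so r = -4 is a repeated root.
Hence u_h = (C1 + C2*t)*exp(-4*t).
Since exp(-4*t) solves the homogeneous equation (r = -4 is a root of multiplicity 2), multiply the trial by t^2. Try u_p = A*t^2*exp(-4*t). Substituting into the equation and dividing by exp(-4*t) gives A = 4, so u_p = 4*t^2*exp(-4*t).

u = C1*exp(-4*t) + 4*t**2*exp(-4*t) + C2*t*exp(-4*t)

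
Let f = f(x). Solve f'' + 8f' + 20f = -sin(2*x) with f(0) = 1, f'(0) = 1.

Characteristic equation r² + 8r + 20 = 0 has discriminant (8)² - 4·(20) = -16 < 0, so r = -4 ± 2i.
Hence f_h = C1*cos(2*x)*exp(-4*x) + C2*exp(-4*x)*sin(2*x).
Try f_p = A*cos(2*x) + B*sin(2*x). Substituting and equating the coefficients of cos(2x) and sin(2x) gives A = 1/32, B = -1/32, so f_p = -sin(2*x)/32 + cos(2*x)/32.
General solution: f = -sin(2*x)/32 + cos(2*x)/32 + C1*cos(2*x)*exp(-4*x) + C2*exp(-4*x)*sin(2*x).
Apply the initial conditions: f(0) = 1/32 + C1 = 1 and f'(0) = -1/16 - 4*C1 + 2*C2 = 1. Solving gives C1 = 31/32, C2 = 79/32.

f = -sin(2*x)/32 + cos(2*x)/32 + 31*cos(2*x)*exp(-4*x)/32 + 79*exp(-4*x)*sin(2*x)/32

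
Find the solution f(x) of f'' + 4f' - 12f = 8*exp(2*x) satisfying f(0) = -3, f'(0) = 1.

Characteristic equation r² + 4r - 12 = 0 factors as (r - 2)(r + 6) = 0, so r = 2, -6.
Hence f_h = C1*exp(2*x) + C2*exp(-6*x).
Since exp(2*x) solves the homogeneous equation (r = 2 is a root of multiplicity 1), multiply the trial by x. Try f_p = A*x*exp(2*x). Substituting into the equation and dividing by exp(2*x) gives A = 1, so f_p = x*exp(2*x).
General solution: f = C1*exp(2*x) + C2*exp(-6*x) + x*exp(2*x).
Apply the initial conditions: f(0) = C1 + C2 = -3 and f'(0) = 1 - 6*C2 + 2*C1 = 1. Solving gives C1 = -9/4, C2 = -3/4.

f = -9*exp(2*x)/4 - 3*exp(-6*x)/4 + x*exp(2*x)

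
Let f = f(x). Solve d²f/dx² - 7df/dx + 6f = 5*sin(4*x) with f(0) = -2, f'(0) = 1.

Characteristic equation r² - 7r + 6 = 0 factors as (r - 1)(r - 6) = 0, so r = 1, 6.
Hence f_h = C1*exp(x) + C2*exp(6*x).
Try f_p = A*cos(4*x) + B*sin(4*x). Substituting and equating the coefficients of cos(4x) and sin(4x) gives A = 35/221, B = -25/442, so f_p = -25*sin(4*x)/442 + 35*cos(4*x)/221.
General solution: f = -25*sin(4*x)/442 + 35*cos(4*x)/221 + C1*exp(x) + C2*exp(6*x).
Apply the initial conditions: f(0) = 35/221 + C1 + C2 = -2 and f'(0) = -50/221 + C1 + 6*C2 = 1. Solving gives C1 = -241/85, C2 = 44/65.

f = -241*exp(x)/85 - 25*sin(4*x)/442 + 35*cos(4*x)/221 + 44*exp(6*x)/65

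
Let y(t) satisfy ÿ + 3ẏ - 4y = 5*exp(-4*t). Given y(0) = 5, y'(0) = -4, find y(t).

y = 8*exp(-4*t)/5 + 17*exp(t)/5 - t*exp(-4*t)

Characteristic equation r² + 3r - 4 = 0 factors as (r - 1)(r + 4) = 0, so r = 1, -4.
Hence y_h = C1*exp(t) + C2*exp(-4*t).
Since exp(-4*t) solves the homogeneous equation (r = -4 is a root of multiplicity 1), multiply the trial by t. Try y_p = A*t*exp(-4*t). Substituting into the equation and dividing by exp(-4*t) gives A = -1, so y_p = -t*exp(-4*t).
General solution: y = C1*exp(t) + C2*exp(-4*t) - t*exp(-4*t).
Apply the initial conditions: y(0) = C1 + C2 = 5 and y'(0) = -1 + C1 - 4*C2 = -4. Solving gives C1 = 17/5, C2 = 8/5.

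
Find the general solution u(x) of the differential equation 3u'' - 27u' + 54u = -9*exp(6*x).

Divide through by 3: u'' - 9u' + 18u = -3*exp(6*x).
Characteristic equation r² - 9r + 18 = 0 factors as (r - 3)(r - 6) = 0, so r = 3, 6.
Hence u_h = C1*exp(3*x) + C2*exp(6*x).
Since exp(6*x) solves the homogeneous equation (r = 6 is a root of multiplicity 1), multiply the trial by x. Try u_p = A*x*exp(6*x). Substituting into the equation and dividing by exp(6*x) gives A = -1, so u_p = -x*exp(6*x).

u = C1*exp(3*x) + C2*exp(6*x) - x*exp(6*x)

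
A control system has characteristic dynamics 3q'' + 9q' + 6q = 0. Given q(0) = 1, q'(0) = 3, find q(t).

q = -4*exp(-2*t) + 5*exp(-t)

Divide through by 3: q'' + 3q' + 2q = 0.
Characteristic equation r² + 3r + 2 = 0 factors as (r + 2)(r + 1) = 0, so r = -2, -1.
Hence q_h = C1*exp(-2*t) + C2*exp(-t).
Apply the initial conditions: q(0) = C1 + C2 = 1 and q'(0) = -C2 - 2*C1 = 3. Solving gives C1 = -4, C2 = 5.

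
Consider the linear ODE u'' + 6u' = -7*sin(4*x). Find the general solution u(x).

Characteristic equation r² + 6r = 0 factors as (r + 6)r = 0, so r = -6, 0.
Hence u_h = C1*exp(-6*x) + C2.
Try u_p = A*cos(4*x) + B*sin(4*x). Substituting and equating the coefficients of cos(4x) and sin(4x) gives A = 21/104, B = 7/52, so u_p = 7*sin(4*x)/52 + 21*cos(4*x)/104.

u = C2 + 7*sin(4*x)/52 + 21*cos(4*x)/104 + C1*exp(-6*x)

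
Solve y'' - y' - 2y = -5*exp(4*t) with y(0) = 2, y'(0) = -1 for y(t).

y = -exp(4*t)/2 + 4*exp(-t)/3 + 7*exp(2*t)/6

Characteristic equation r² - r - 2 = 0 factors as (r + 1)(r - 2) = 0, so r = -1, 2.
Hence y_h = C1*exp(-t) + C2*exp(2*t).
Try y_p = A*exp(4*t). Substituting into the equation and dividing by exp(4*t) gives A = -1/2, so y_p = -exp(4*t)/2.
General solution: y = -exp(4*t)/2 + C1*exp(-t) + C2*exp(2*t).
Apply the initial conditions: y(0) = -1/2 + C1 + C2 = 2 and y'(0) = -2 - C1 + 2*C2 = -1. Solving gives C1 = 4/3, C2 = 7/6.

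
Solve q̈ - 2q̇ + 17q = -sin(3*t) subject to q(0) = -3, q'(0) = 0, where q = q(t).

Characteristic equation r² - 2r + 17 = 0 has discriminant (-2)² - 4·(17) = -64 < 0, so r = 1 ± 4i.
Hence q_h = C1*cos(4*t)*exp(t) + C2*exp(t)*sin(4*t).
Try q_p = A*cos(3*t) + B*sin(3*t). Substituting and equating the coefficients of cos(3t) and sin(3t) gives A = -3/50, B = -2/25, so q_p = -3*cos(3*t)/50 - 2*sin(3*t)/25.
General solution: q = -3*cos(3*t)/50 - 2*sin(3*t)/25 + C1*cos(4*t)*exp(t) + C2*exp(t)*sin(4*t).
Apply the initial conditions: q(0) = -3/50 + C1 = -3 and q'(0) = -6/25 + C1 + 4*C2 = 0. Solving gives C1 = -147/50, C2 = 159/200.

q = -3*cos(3*t)/50 - 2*sin(3*t)/25 - 147*cos(4*t)*exp(t)/50 + 159*exp(t)*sin(4*t)/200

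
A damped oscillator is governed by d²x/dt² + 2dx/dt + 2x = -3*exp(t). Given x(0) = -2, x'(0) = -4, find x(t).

Characteristic equation r² + 2r + 2 = 0 has discriminant (2)² - 4·(2) = -4 < 0, so r = -1 ± i.
Hence x_h = C1*cos(t)*exp(-t) + C2*exp(-t)*sin(t).
Try x_p = A*exp(t). Substituting into the equation and dividing by exp(t) gives A = -3/5, so x_p = -3*exp(t)/5.
General solution: x = -3*exp(t)/5 + C1*cos(t)*exp(-t) + C2*exp(-t)*sin(t).
Apply the initial conditions: x(0) = -3/5 + C1 = -2 and x'(0) = -3/5 + C2 - C1 = -4. Solving gives C1 = -7/5, C2 = -24/5.

x = -3*exp(t)/5 - 24*exp(-t)*sin(t)/5 - 7*cos(t)*exp(-t)/5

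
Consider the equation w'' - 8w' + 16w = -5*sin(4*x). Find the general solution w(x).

w = -5*cos(4*x)/32 + C1*exp(4*x) + C2*x*exp(4*x)

Characteristic equation r² - 8r + 16 = 0 has discriminant (-8)² - 4·(16) = 0, so r = 4 is a repeated root.
Hence w_h = (C1 + C2*x)*exp(4*x).
Try w_p = A*cos(4*x) + B*sin(4*x). Substituting and equating the coefficients of cos(4x) and sin(4x) gives A = -5/32, B = 0, so w_p = -5*cos(4*x)/32.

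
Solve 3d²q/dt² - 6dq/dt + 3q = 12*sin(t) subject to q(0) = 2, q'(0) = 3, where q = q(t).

Divide through by 3: q'' - 2q' + q = 4*sin(t).
Characteristic equation r² - 2r + 1 = 0 has discriminant (-2)² - 4·(1) = 0, so r = 1 is a repeated root.
Hence q_h = (C1 + C2*t)*exp(t).
Try q_p = A*cos(t) + B*sin(t). Substituting and equating the coefficients of cos(t) and sin(t) gives A = 2, B = 0, so q_p = 2*cos(t).
General solution: q = 2*cos(t) + C1*exp(t) + C2*t*exp(t).
Apply the initial conditions: q(0) = 2 + C1 = 2 and q'(0) = C1 + C2 = 3. Solving gives C1 = 0, C2 = 3.

q = 2*cos(t) + 3*t*exp(t)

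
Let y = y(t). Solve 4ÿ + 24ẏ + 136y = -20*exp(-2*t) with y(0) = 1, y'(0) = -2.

Divide through by 4: y'' + 6y' + 34y = -5*exp(-2*t).
Characteristic equation r² + 6r + 34 = 0 has discriminant (6)² - 4·(34) = -100 < 0, so r = -3 ± 5i.
Hence y_h = C1*cos(5*t)*exp(-3*t) + C2*exp(-3*t)*sin(5*t).
Try y_p = A*exp(-2*t). Substituting into the equation and dividing by exp(-2*t) gives A = -5/26, so y_p = -5*exp(-2*t)/26.
General solution: y = -5*exp(-2*t)/26 + C1*cos(5*t)*exp(-3*t) + C2*exp(-3*t)*sin(5*t).
Apply the initial conditions: y(0) = -5/26 + C1 = 1 and y'(0) = 5/13 - 3*C1 + 5*C2 = -2. Solving gives C1 = 31/26, C2 = 31/130.

y = -5*exp(-2*t)/26 + 31*cos(5*t)*exp(-3*t)/26 + 31*exp(-3*t)*sin(5*t)/130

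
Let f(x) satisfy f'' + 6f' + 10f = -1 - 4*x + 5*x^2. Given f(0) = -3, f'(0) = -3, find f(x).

f = 2/5 + x**2/2 - x - 61*exp(-3*x)*sin(x)/5 - 17*cos(x)*exp(-3*x)/5

Characteristic equation r² + 6r + 10 = 0 has discriminant (6)² - 4·(10) = -4 < 0, so r = -3 ± i.
Hence f_h = C1*cos(x)*exp(-3*x) + C2*exp(-3*x)*sin(x).
For the particular solution try f_p = A0 + A1*x + A2*x^2. Substituting and matching coefficients of each power of x gives A0 = 2/5, A1 = -1, A2 = 1/2, so f_p = 2/5 + x^2/2 - x.
General solution: f = 2/5 + x^2/2 - x + C1*cos(x)*exp(-3*x) + C2*exp(-3*x)*sin(x).
Apply the initial conditions: f(0) = 2/5 + C1 = -3 and f'(0) = -1 + C2 - 3*C1 = -3. Solving gives C1 = -17/5, C2 = -61/5.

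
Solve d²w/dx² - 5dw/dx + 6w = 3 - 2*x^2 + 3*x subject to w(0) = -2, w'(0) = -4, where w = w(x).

Characteristic equation r² - 5r + 6 = 0 factors as (r - 2)(r - 3) = 0, so r = 2, 3.
Hence w_h = C1*exp(2*x) + C2*exp(3*x).
For the particular solution try w_p = A0 + A1*x + A2*x^2. Substituting and matching coefficients of each power of x gives A0 = 61/108, A1 = -1/18, A2 = -1/3, so w_p = 61/108 - x^2/3 - x/18.
General solution: w = 61/108 - x^2/3 - x/18 + C1*exp(2*x) + C2*exp(3*x).
Apply the initial conditions: w(0) = 61/108 + C1 + C2 = -2 and w'(0) = -1/18 + 2*C1 + 3*C2 = -4. Solving gives C1 = -15/4, C2 = 32/27.

w = 61/108 - 15*exp(2*x)/4 - x**2/3 - x/18 + 32*exp(3*x)/27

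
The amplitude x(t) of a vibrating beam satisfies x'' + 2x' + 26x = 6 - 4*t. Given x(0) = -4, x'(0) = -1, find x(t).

x = 41/169 - 2*t/13 - 717*cos(5*t)*exp(-t)/169 - 172*exp(-t)*sin(5*t)/169

Characteristic equation r² + 2r + 26 = 0 has discriminant (2)² - 4·(26) = -100 < 0, so r = -1 ± 5i.
Hence x_h = C1*cos(5*t)*exp(-t) + C2*exp(-t)*sin(5*t).
For the particular solution try x_p = A0 + A1*t. Substituting and matching coefficients of each power of t gives A0 = 41/169, A1 = -2/13, so x_p = 41/169 - 2*t/13.
General solution: x = 41/169 - 2*t/13 + C1*cos(5*t)*exp(-t) + C2*exp(-t)*sin(5*t).
Apply the initial conditions: x(0) = 41/169 + C1 = -4 and x'(0) = -2/13 - C1 + 5*C2 = -1. Solving gives C1 = -717/169, C2 = -172/169.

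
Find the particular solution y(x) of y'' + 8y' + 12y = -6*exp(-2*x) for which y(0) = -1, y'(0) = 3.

Characteristic equation r² + 8r + 12 = 0 factors as (r + 2)(r + 6) = 0, so r = -2, -6.
Hence y_h = C1*exp(-2*x) + C2*exp(-6*x).
Since exp(-2*x) solves the homogeneous equation (r = -2 is a root of multiplicity 1), multiply the trial by x. Try y_p = A*x*exp(-2*x). Substituting into the equation and dividing by exp(-2*x) gives A = -3/2, so y_p = -3*x*exp(-2*x)/2.
General solution: y = C1*exp(-2*x) + C2*exp(-6*x) - 3*x*exp(-2*x)/2.
Apply the initial conditions: y(0) = C1 + C2 = -1 and y'(0) = -3/2 - 6*C2 - 2*C1 = 3. Solving gives C1 = -3/8, C2 = -5/8.

y = -5*exp(-6*x)/8 - 3*exp(-2*x)/8 - 3*x*exp(-2*x)/2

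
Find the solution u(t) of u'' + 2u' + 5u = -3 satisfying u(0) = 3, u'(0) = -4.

u = -3/5 - exp(-t)*sin(2*t)/5 + 18*cos(2*t)*exp(-t)/5

Characteristic equation r² + 2r + 5 = 0 has discriminant (2)² - 4·(5) = -16 < 0, so r = -1 ± 2i.
Hence u_h = C1*cos(2*t)*exp(-t) + C2*exp(-t)*sin(2*t).
For the particular solution try u_p = A0. Substituting and matching coefficients of each power of t gives A0 = -3/5, so u_p = -3/5.
General solution: u = -3/5 + C1*cos(2*t)*exp(-t) + C2*exp(-t)*sin(2*t).
Apply the initial conditions: u(0) = -3/5 + C1 = 3 and u'(0) = -C1 + 2*C2 = -4. Solving gives C1 = 18/5, C2 = -1/5.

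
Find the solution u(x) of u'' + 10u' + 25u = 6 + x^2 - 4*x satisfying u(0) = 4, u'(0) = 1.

Characteristic equation r² + 10r + 25 = 0 has discriminant (10)² - 4·(25) = 0, so r = -5 is a repeated root.
Hence u_h = (C1 + C2*x)*exp(-5*x).
For the particular solution try u_p = A0 + A1*x + A2*x^2. Substituting and matching coefficients of each power of x gives A0 = 196/625, A1 = -24/125, A2 = 1/25, so u_p = 196/625 - 24*x/125 + x^2/25.
General solution: u = 196/625 - 24*x/125 + x^2/25 + C1*exp(-5*x) + C2*x*exp(-5*x).
Apply the initial conditions: u(0) = 196/625 + C1 = 4 and u'(0) = -24/125 + C2 - 5*C1 = 1. Solving gives C1 = 2304/625, C2 = 2453/125.

u = 196/625 - 24*x/125 + x**2/25 + 2304*exp(-5*x)/625 + 2453*x*exp(-5*x)/125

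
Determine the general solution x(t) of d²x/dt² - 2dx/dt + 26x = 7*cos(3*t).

x = -42*sin(3*t)/325 + 119*cos(3*t)/325 + C1*cos(5*t)*exp(t) + C2*exp(t)*sin(5*t)

Characteristic equation r² - 2r + 26 = 0 has discriminant (-2)² - 4·(26) = -100 < 0, so r = 1 ± 5i.
Hence x_h = C1*cos(5*t)*exp(t) + C2*exp(t)*sin(5*t).
Try x_p = A*cos(3*t) + B*sin(3*t). Substituting and equating the coefficients of cos(3t) and sin(3t) gives A = 119/325, B = -42/325, so x_p = -42*sin(3*t)/325 + 119*cos(3*t)/325.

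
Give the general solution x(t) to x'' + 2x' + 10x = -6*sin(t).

x = -54*sin(t)/85 + 12*cos(t)/85 + C1*cos(3*t)*exp(-t) + C2*exp(-t)*sin(3*t)

Characteristic equation r² + 2r + 10 = 0 has discriminant (2)² - 4·(10) = -36 < 0, so r = -1 ± 3i.
Hence x_h = C1*cos(3*t)*exp(-t) + C2*exp(-t)*sin(3*t).
Try x_p = A*cos(t) + B*sin(t). Substituting and equating the coefficients of cos(t) and sin(t) gives A = 12/85, B = -54/85, so x_p = -54*sin(t)/85 + 12*cos(t)/85.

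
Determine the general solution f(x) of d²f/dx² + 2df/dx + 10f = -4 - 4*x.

Characteristic equation r² + 2r + 10 = 0 has discriminant (2)² - 4·(10) = -36 < 0, so r = -1 ± 3i.
Hence f_h = C1*cos(3*x)*exp(-x) + C2*exp(-x)*sin(3*x).
For the particular solution try f_p = A0 + A1*x. Substituting and matching coefficients of each power of x gives A0 = -8/25, A1 = -2/5, so f_p = -8/25 - 2*x/5.

f = -8/25 - 2*x/5 + C1*cos(3*x)*exp(-x) + C2*exp(-x)*sin(3*x)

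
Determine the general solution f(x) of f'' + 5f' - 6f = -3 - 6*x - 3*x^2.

Characteristic equation r² + 5r - 6 = 0 factors as (r + 6)(r - 1) = 0, so r = -6, 1.
Hence f_h = C1*exp(-6*x) + C2*exp(x).
For the particular solution try f_p = A0 + A1*x + A2*x^2. Substituting and matching coefficients of each power of x gives A0 = 79/36, A1 = 11/6, A2 = 1/2, so f_p = 79/36 + x^2/2 + 11*x/6.

f = 79/36 + x**2/2 + 11*x/6 + C1*exp(-6*x) + C2*exp(x)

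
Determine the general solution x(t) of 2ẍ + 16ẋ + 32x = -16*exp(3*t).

Divide through by 2: x'' + 8x' + 16x = -8*exp(3*t).
Characteristic equation r² + 8r + 16 = 0 has discriminant (8)² - 4·(16) = 0, so r = -4 is a repeated root.
Hence x_h = (C1 + C2*t)*exp(-4*t).
Try x_p = A*exp(3*t). Substituting into the equation and dividing by exp(3*t) gives A = -8/49, so x_p = -8*exp(3*t)/49.

x = -8*exp(3*t)/49 + C1*exp(-4*t) + C2*t*exp(-4*t)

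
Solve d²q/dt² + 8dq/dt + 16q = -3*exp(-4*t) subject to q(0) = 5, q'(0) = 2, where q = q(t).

q = 5*exp(-4*t) + 22*t*exp(-4*t) - 3*t**2*exp(-4*t)/2

Characteristic equation r² + 8r + 16 = 0 has discriminant (8)² - 4·(16) = 0, so r = -4 is a repeated root.
Hence q_h = (C1 + C2*t)*exp(-4*t).
Since exp(-4*t) solves the homogeneous equation (r = -4 is a root of multiplicity 2), multiply the trial by t^2. Try q_p = A*t^2*exp(-4*t). Substituting into the equation and dividing by exp(-4*t) gives A = -3/2, so q_p = -3*t^2*exp(-4*t)/2.
General solution: q = C1*exp(-4*t) - 3*t^2*exp(-4*t)/2 + C2*t*exp(-4*t).
Apply the initial conditions: q(0) = C1 = 5 and q'(0) = C2 - 4*C1 = 2. Solving gives C1 = 5, C2 = 22.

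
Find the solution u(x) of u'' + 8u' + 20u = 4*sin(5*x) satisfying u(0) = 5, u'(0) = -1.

u = -32*cos(5*x)/325 - 4*sin(5*x)/325 + 1657*cos(2*x)*exp(-4*x)/325 + 6323*exp(-4*x)*sin(2*x)/650

Characteristic equation r² + 8r + 20 = 0 has discriminant (8)² - 4·(20) = -16 < 0, so r = -4 ± 2i.
Hence u_h = C1*cos(2*x)*exp(-4*x) + C2*exp(-4*x)*sin(2*x).
Try u_p = A*cos(5*x) + B*sin(5*x). Substituting and equating the coefficients of cos(5x) and sin(5x) gives A = -32/325, B = -4/325, so u_p = -32*cos(5*x)/325 - 4*sin(5*x)/325.
General solution: u = -32*cos(5*x)/325 - 4*sin(5*x)/325 + C1*cos(2*x)*exp(-4*x) + C2*exp(-4*x)*sin(2*x).
Apply the initial conditions: u(0) = -32/325 + C1 = 5 and u'(0) = -4/65 - 4*C1 + 2*C2 = -1. Solving gives C1 = 1657/325, C2 = 6323/650.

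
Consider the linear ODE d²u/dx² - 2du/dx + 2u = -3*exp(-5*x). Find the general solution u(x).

Characteristic equation r² - 2r + 2 = 0 has discriminant (-2)² - 4·(2) = -4 < 0, so r = 1 ± i.
Hence u_h = C1*cos(x)*exp(x) + C2*exp(x)*sin(x).
Try u_p = A*exp(-5*x). Substituting into the equation and dividing by exp(-5*x) gives A = -3/37, so u_p = -3*exp(-5*x)/37.

u = -3*exp(-5*x)/37 + C1*cos(x)*exp(x) + C2*exp(x)*sin(x)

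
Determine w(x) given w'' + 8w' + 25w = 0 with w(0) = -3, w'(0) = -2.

Characteristic equation r² + 8r + 25 = 0 has discriminant (8)² - 4·(25) = -36 < 0, so r = -4 ± 3i.
Hence w_h = C1*cos(3*x)*exp(-4*x) + C2*exp(-4*x)*sin(3*x).
Apply the initial conditions: w(0) = C1 = -3 and w'(0) = -4*C1 + 3*C2 = -2. Solving gives C1 = -3, C2 = -14/3.

w = -3*cos(3*x)*exp(-4*x) - 14*exp(-4*x)*sin(3*x)/3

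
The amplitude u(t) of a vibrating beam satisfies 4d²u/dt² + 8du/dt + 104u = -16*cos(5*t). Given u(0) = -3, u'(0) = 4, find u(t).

Divide through by 4: u'' + 2u' + 26u = -4*cos(5*t).
Characteristic equation r² + 2r + 26 = 0 has discriminant (2)² - 4·(26) = -100 < 0, so r = -1 ± 5i.
Hence u_h = C1*cos(5*t)*exp(-t) + C2*exp(-t)*sin(5*t).
Try u_p = A*cos(5*t) + B*sin(5*t). Substituting and equating the coefficients of cos(5t) and sin(5t) gives A = -4/101, B = -40/101, so u_p = -40*sin(5*t)/101 - 4*cos(5*t)/101.
General solution: u = -40*sin(5*t)/101 - 4*cos(5*t)/101 + C1*cos(5*t)*exp(-t) + C2*exp(-t)*sin(5*t).
Apply the initial conditions: u(0) = -4/101 + C1 = -3 and u'(0) = -200/101 - C1 + 5*C2 = 4. Solving gives C1 = -299/101, C2 = 61/101.

u = -40*sin(5*t)/101 - 4*cos(5*t)/101 - 299*cos(5*t)*exp(-t)/101 + 61*exp(-t)*sin(5*t)/101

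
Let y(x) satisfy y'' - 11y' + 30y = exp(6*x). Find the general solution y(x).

y = C1*exp(5*x) + C2*exp(6*x) + x*exp(6*x)

Characteristic equation r² - 11r + 30 = 0 factors as (r - 5)(r - 6) = 0, so r = 5, 6.
Hence y_h = C1*exp(5*x) + C2*exp(6*x).
Since exp(6*x) solves the homogeneous equation (r = 6 is a root of multiplicity 1), multiply the trial by x. Try y_p = A*x*exp(6*x). Substituting into the equation and dividing by exp(6*x) gives A = 1, so y_p = x*exp(6*x).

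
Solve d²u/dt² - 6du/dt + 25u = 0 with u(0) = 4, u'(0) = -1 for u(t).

u = 4*cos(4*t)*exp(3*t) - 13*exp(3*t)*sin(4*t)/4

Characteristic equation r² - 6r + 25 = 0 has discriminant (-6)² - 4·(25) = -64 < 0, so r = 3 ± 4i.
Hence u_h = C1*cos(4*t)*exp(3*t) + C2*exp(3*t)*sin(4*t).
Apply the initial conditions: u(0) = C1 = 4 and u'(0) = 3*C1 + 4*C2 = -1. Solving gives C1 = 4, C2 = -13/4.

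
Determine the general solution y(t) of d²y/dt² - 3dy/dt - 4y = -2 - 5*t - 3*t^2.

Characteristic equation r² - 3r - 4 = 0 factors as (r - 4)(r + 1) = 0, so r = 4, -1.
Hence y_h = C1*exp(4*t) + C2*exp(-t).
For the particular solution try y_p = A0 + A1*t + A2*t^2. Substituting and matching coefficients of each power of t gives A0 = 25/32, A1 = 1/8, A2 = 3/4, so y_p = 25/32 + t/8 + 3*t^2/4.

y = 25/32 + t/8 + 3*t**2/4 + C1*exp(4*t) + C2*exp(-t)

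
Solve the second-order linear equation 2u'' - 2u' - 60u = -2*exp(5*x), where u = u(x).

u = exp(5*x)/10 + C1*exp(6*x) + C2*exp(-5*x)

Divide through by 2: u'' - u' - 30u = -exp(5*x).
Characteristic equation r² - r - 30 = 0 factors as (r - 6)(r + 5) = 0, so r = 6, -5.
Hence u_h = C1*exp(6*x) + C2*exp(-5*x).
Try u_p = A*exp(5*x). Substituting into the equation and dividing by exp(5*x) gives A = 1/10, so u_p = exp(5*x)/10.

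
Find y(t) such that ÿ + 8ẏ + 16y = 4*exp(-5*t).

Characteristic equation r² + 8r + 16 = 0 has discriminant (8)² - 4·(16) = 0, so r = -4 is a repeated root.
Hence y_h = (C1 + C2*t)*exp(-4*t).
Try y_p = A*exp(-5*t). Substituting into the equation and dividing by exp(-5*t) gives A = 4, so y_p = 4*exp(-5*t).

y = 4*exp(-5*t) + C1*exp(-4*t) + C2*t*exp(-4*t)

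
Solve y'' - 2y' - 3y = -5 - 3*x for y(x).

y = 1 + x + C1*exp(-x) + C2*exp(3*x)

Characteristic equation r² - 2r - 3 = 0 factors as (r + 1)(r - 3) = 0, so r = -1, 3.
Hence y_h = C1*exp(-x) + C2*exp(3*x).
For the particular solution try y_p = A0 + A1*x. Substituting and matching coefficients of each power of x gives A0 = 1, A1 = 1, so y_p = 1 + x.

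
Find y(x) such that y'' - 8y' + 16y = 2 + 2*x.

y = 3/16 + x/8 + C1*exp(4*x) + C2*x*exp(4*x)

Characteristic equation r² - 8r + 16 = 0 has discriminant (-8)² - 4·(16) = 0, so r = 4 is a repeated root.
Hence y_h = (C1 + C2*x)*exp(4*x).
For the particular solution try y_p = A0 + A1*x. Substituting and matching coefficients of each power of x gives A0 = 3/16, A1 = 1/8, so y_p = 3/16 + x/8.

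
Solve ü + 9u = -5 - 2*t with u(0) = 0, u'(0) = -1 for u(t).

u = -5/9 - 7*sin(3*t)/27 - 2*t/9 + 5*cos(3*t)/9

Characteristic equation r² + 9 = 0 has discriminant (0)² - 4·(9) = -36 < 0, so r = ± 3i.
Hence u_h = C1*cos(3*t) + C2*sin(3*t).
For the particular solution try u_p = A0 + A1*t. Substituting and matching coefficients of each power of t gives A0 = -5/9, A1 = -2/9, so u_p = -5/9 - 2*t/9.
General solution: u = -5/9 - 2*t/9 + C1*cos(3*t) + C2*sin(3*t).
Apply the initial conditions: u(0) = -5/9 + C1 = 0 and u'(0) = -2/9 + 3*C2 = -1. Solving gives C1 = 5/9, C2 = -7/27.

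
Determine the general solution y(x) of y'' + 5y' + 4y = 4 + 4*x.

Characteristic equation r² + 5r + 4 = 0 factors as (r + 4)(r + 1) = 0, so r = -4, -1.
Hence y_h = C1*exp(-4*x) + C2*exp(-x).
For the particular solution try y_p = A0 + A1*x. Substituting and matching coefficients of each power of x gives A0 = -1/4, A1 = 1, so y_p = -1/4 + x.

y = -1/4 + x + C1*exp(-4*x) + C2*exp(-x)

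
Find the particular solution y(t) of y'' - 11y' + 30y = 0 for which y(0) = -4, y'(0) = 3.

y = -27*exp(5*t) + 23*exp(6*t)

Characteristic equation r² - 11r + 30 = 0 factors as (r - 6)(r - 5) = 0, so r = 6, 5.
Hence y_h = C1*exp(6*t) + C2*exp(5*t).
Apply the initial conditions: y(0) = C1 + C2 = -4 and y'(0) = 5*C2 + 6*C1 = 3. Solving gives C1 = 23, C2 = -27.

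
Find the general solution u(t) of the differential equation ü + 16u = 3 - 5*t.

Characteristic equation r² + 16 = 0 has discriminant (0)² - 4·(16) = -64 < 0, so r = ± 4i.
Hence u_h = C1*cos(4*t) + C2*sin(4*t).
For the particular solution try u_p = A0 + A1*t. Substituting and matching coefficients of each power of t gives A0 = 3/16, A1 = -5/16, so u_p = 3/16 - 5*t/16.

u = 3/16 - 5*t/16 + C1*cos(4*t) + C2*sin(4*t)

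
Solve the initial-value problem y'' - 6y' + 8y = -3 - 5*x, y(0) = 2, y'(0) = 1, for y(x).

y = -27/32 - 65*exp(4*x)/32 - 5*x/8 + 39*exp(2*x)/8

Characteristic equation r² - 6r + 8 = 0 factors as (r - 4)(r - 2) = 0, so r = 4, 2.
Hence y_h = C1*exp(4*x) + C2*exp(2*x).
For the particular solution try y_p = A0 + A1*x. Substituting and matching coefficients of each power of x gives A0 = -27/32, A1 = -5/8, so y_p = -27/32 - 5*x/8.
General solution: y = -27/32 - 5*x/8 + C1*exp(4*x) + C2*exp(2*x).
Apply the initial conditions: y(0) = -27/32 + C1 + C2 = 2 and y'(0) = -5/8 + 2*C2 + 4*C1 = 1. Solving gives C1 = -65/32, C2 = 39/8.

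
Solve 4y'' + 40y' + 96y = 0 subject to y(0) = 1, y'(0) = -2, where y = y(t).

y = -exp(-6*t) + 2*exp(-4*t)

Divide through by 4: y'' + 10y' + 24y = 0.
Characteristic equation r² + 10r + 24 = 0 factors as (r + 4)(r + 6) = 0, so r = -4, -6.
Hence y_h = C1*exp(-4*t) + C2*exp(-6*t).
Apply the initial conditions: y(0) = C1 + C2 = 1 and y'(0) = -6*C2 - 4*C1 = -2. Solving gives C1 = 2, C2 = -1.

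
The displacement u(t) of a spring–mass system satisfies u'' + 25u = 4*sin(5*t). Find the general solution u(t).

Characteristic equation r² + 25 = 0 has discriminant (0)² - 4·(25) = -100 < 0, so r = ± 5i.
Hence u_h = C1*cos(5*t) + C2*sin(5*t).
Since ±5i are characteristic roots, multiply the trial by t. Try u_p = t*(A*cos(5*t) + B*sin(5*t)). Substituting and equating the coefficients of cos(5t) and sin(5t) gives A = -2/5, B = 0, so u_p = -2*t*cos(5*t)/5.

u = C1*cos(5*t) + C2*sin(5*t) - 2*t*cos(5*t)/5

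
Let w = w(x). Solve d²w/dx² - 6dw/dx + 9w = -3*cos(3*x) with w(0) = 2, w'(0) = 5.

w = 2*exp(3*x) + sin(3*x)/6 - 3*x*exp(3*x)/2

Characteristic equation r² - 6r + 9 = 0 has discriminant (-6)² - 4·(9) = 0, so r = 3 is a repeated root.
Hence w_h = (C1 + C2*x)*exp(3*x).
Try w_p = A*cos(3*x) + B*sin(3*x). Substituting and equating the coefficients of cos(3x) and sin(3x) gives A = 0, B = 1/6, so w_p = sin(3*x)/6.
General solution: w = sin(3*x)/6 + C1*exp(3*x) + C2*x*exp(3*x).
Apply the initial conditions: w(0) = C1 = 2 and w'(0) = 1/2 + C2 + 3*C1 = 5. Solving gives C1 = 2, C2 = -3/2.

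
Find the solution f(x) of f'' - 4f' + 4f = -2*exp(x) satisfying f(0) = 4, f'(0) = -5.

f = -2*exp(x) + 6*exp(2*x) - 15*x*exp(2*x)

Characteristic equation r² - 4r + 4 = 0 has discriminant (-4)² - 4·(4) = 0, so r = 2 is a repeated root.
Hence f_h = (C1 + C2*x)*exp(2*x).
Try f_p = A*exp(x). Substituting into the equation and dividing by exp(x) gives A = -2, so f_p = -2*exp(x).
General solution: f = -2*exp(x) + C1*exp(2*x) + C2*x*exp(2*x).
Apply the initial conditions: f(0) = -2 + C1 = 4 and f'(0) = -2 + C2 + 2*C1 = -5. Solving gives C1 = 6, C2 = -15.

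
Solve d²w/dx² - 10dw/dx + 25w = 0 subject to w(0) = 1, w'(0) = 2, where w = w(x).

Characteristic equation r² - 10r + 25 = 0 has discriminant (-10)² - 4·(25) = 0, so r = 5 is a repeated root.
Hence w_h = (C1 + C2*x)*exp(5*x).
Apply the initial conditions: w(0) = C1 = 1 and w'(0) = C2 + 5*C1 = 2. Solving gives C1 = 1, C2 = -3.

w = -3*x*exp(5*x) + exp(5*x)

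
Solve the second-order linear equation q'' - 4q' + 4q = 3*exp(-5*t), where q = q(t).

Characteristic equation r² - 4r + 4 = 0 has discriminant (-4)² - 4·(4) = 0, so r = 2 is a repeated root.
Hence q_h = (C1 + C2*t)*exp(2*t).
Try q_p = A*exp(-5*t). Substituting into the equation and dividing by exp(-5*t) gives A = 3/49, so q_p = 3*exp(-5*t)/49.

q = 3*exp(-5*t)/49 + C1*exp(2*t) + C2*t*exp(2*t)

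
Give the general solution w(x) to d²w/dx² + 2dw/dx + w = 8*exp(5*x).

w = 2*exp(5*x)/9 + C1*exp(-x) + C2*x*exp(-x)

Characteristic equation r² + 2r + 1 = 0 has discriminant (2)² - 4·(1) = 0, so r = -1 is a repeated root.
Hence w_h = (C1 + C2*x)*exp(-x).
Try w_p = A*exp(5*x). Substituting into the equation and dividing by exp(5*x) gives A = 2/9, so w_p = 2*exp(5*x)/9.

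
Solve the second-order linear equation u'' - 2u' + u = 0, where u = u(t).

u = C1*exp(t) + C2*t*exp(t)

Characteristic equation r² - 2r + 1 = 0 has discriminant (-2)² - 4·(1) = 0, so r = 1 is a repeated root.
Hence u_h = (C1 + C2*t)*exp(t).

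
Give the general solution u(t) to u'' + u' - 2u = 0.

u = C1*exp(t) + C2*exp(-2*t)

Characteristic equation r² + r - 2 = 0 factors as (r - 1)(r + 2) = 0, so r = 1, -2.
Hence u_h = C1*exp(t) + C2*exp(-2*t).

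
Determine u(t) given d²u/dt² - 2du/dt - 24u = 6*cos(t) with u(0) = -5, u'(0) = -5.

u = -889*exp(6*t)/370 - 401*exp(-4*t)/170 - 150*cos(t)/629 - 12*sin(t)/629

Characteristic equation r² - 2r - 24 = 0 factors as (r - 6)(r + 4) = 0, so r = 6, -4.
Hence u_h = C1*exp(6*t) + C2*exp(-4*t).
Try u_p = A*cos(t) + B*sin(t). Substituting and equating the coefficients of cos(t) and sin(t) gives A = -150/629, B = -12/629, so u_p = -150*cos(t)/629 - 12*sin(t)/629.
General solution: u = -150*cos(t)/629 - 12*sin(t)/629 + C1*exp(6*t) + C2*exp(-4*t).
Apply the initial conditions: u(0) = -150/629 + C1 + C2 = -5 and u'(0) = -12/629 - 4*C2 + 6*C1 = -5. Solving gives C1 = -889/370, C2 = -401/170.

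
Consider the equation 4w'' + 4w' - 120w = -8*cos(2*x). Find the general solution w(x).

Divide through by 4: w'' + w' - 30w = -2*cos(2*x).
Characteristic equation r² + r - 30 = 0 factors as (r - 5)(r + 6) = 0, so r = 5, -6.
Hence w_h = C1*exp(5*x) + C2*exp(-6*x).
Try w_p = A*cos(2*x) + B*sin(2*x). Substituting and equating the coefficients of cos(2x) and sin(2x) gives A = 17/290, B = -1/290, so w_p = -sin(2*x)/290 + 17*cos(2*x)/290.

w = -sin(2*x)/290 + 17*cos(2*x)/290 + C1*exp(5*x) + C2*exp(-6*x)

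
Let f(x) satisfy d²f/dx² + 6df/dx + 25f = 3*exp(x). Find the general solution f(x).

f = 3*exp(x)/32 + C1*cos(4*x)*exp(-3*x) + C2*exp(-3*x)*sin(4*x)

Characteristic equation r² + 6r + 25 = 0 has discriminant (6)² - 4·(25) = -64 < 0, so r = -3 ± 4i.
Hence f_h = C1*cos(4*x)*exp(-3*x) + C2*exp(-3*x)*sin(4*x).
Try f_p = A*exp(x). Substituting into the equation and dividing by exp(x) gives A = 3/32, so f_p = 3*exp(x)/32.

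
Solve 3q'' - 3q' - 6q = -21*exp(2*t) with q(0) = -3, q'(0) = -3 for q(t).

q = -16*exp(-t)/9 - 11*exp(2*t)/9 - 7*t*exp(2*t)/3

Divide through by 3: q'' - q' - 2q = -7*exp(2*t).
Characteristic equation r² - r - 2 = 0 factors as (r - 2)(r + 1) = 0, so r = 2, -1.
Hence q_h = C1*exp(2*t) + C2*exp(-t).
Since exp(2*t) solves the homogeneous equation (r = 2 is a root of multiplicity 1), multiply the trial by t. Try q_p = A*t*exp(2*t). Substituting into the equation and dividing by exp(2*t) gives A = -7/3, so q_p = -7*t*exp(2*t)/3.
General solution: q = C1*exp(2*t) + C2*exp(-t) - 7*t*exp(2*t)/3.
Apply the initial conditions: q(0) = C1 + C2 = -3 and q'(0) = -7/3 - C2 + 2*C1 = -3. Solving gives C1 = -11/9, C2 = -16/9.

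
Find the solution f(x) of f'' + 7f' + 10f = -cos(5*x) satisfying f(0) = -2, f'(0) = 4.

Characteristic equation r² + 7r + 10 = 0 factors as (r + 5)(r + 2) = 0, so r = -5, -2.
Hence f_h = C1*exp(-5*x) + C2*exp(-2*x).
Try f_p = A*cos(5*x) + B*sin(5*x). Substituting and equating the coefficients of cos(5x) and sin(5x) gives A = 3/290, B = -7/290, so f_p = -7*sin(5*x)/290 + 3*cos(5*x)/290.
General solution: f = -7*sin(5*x)/290 + 3*cos(5*x)/290 + C1*exp(-5*x) + C2*exp(-2*x).
Apply the initial conditions: f(0) = 3/290 + C1 + C2 = -2 and f'(0) = -7/58 - 5*C1 - 2*C2 = 4. Solving gives C1 = -1/30, C2 = -172/87.

f = -172*exp(-2*x)/87 - 7*sin(5*x)/290 - exp(-5*x)/30 + 3*cos(5*x)/290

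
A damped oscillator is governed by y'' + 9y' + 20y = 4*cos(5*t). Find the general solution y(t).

y = -2*cos(5*t)/205 + 18*sin(5*t)/205 + C1*exp(-5*t) + C2*exp(-4*t)

Characteristic equation r² + 9r + 20 = 0 factors as (r + 5)(r + 4) = 0, so r = -5, -4.
Hence y_h = C1*exp(-5*t) + C2*exp(-4*t).
Try y_p = A*cos(5*t) + B*sin(5*t). Substituting and equating the coefficients of cos(5t) and sin(5t) gives A = -2/205, B = 18/205, so y_p = -2*cos(5*t)/205 + 18*sin(5*t)/205.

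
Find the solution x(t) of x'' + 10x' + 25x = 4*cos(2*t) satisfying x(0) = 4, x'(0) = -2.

x = 80*sin(2*t)/841 + 84*cos(2*t)/841 + 3280*exp(-5*t)/841 + 502*t*exp(-5*t)/29

Characteristic equation r² + 10r + 25 = 0 has discriminant (10)² - 4·(25) = 0, so r = -5 is a repeated root.
Hence x_h = (C1 + C2*t)*exp(-5*t).
Try x_p = A*cos(2*t) + B*sin(2*t). Substituting and equating the coefficients of cos(2t) and sin(2t) gives A = 84/841, B = 80/841, so x_p = 80*sin(2*t)/841 + 84*cos(2*t)/841.
General solution: x = 80*sin(2*t)/841 + 84*cos(2*t)/841 + C1*exp(-5*t) + C2*t*exp(-5*t).
Apply the initial conditions: x(0) = 84/841 + C1 = 4 and x'(0) = 160/841 + C2 - 5*C1 = -2. Solving gives C1 = 3280/841, C2 = 502/29.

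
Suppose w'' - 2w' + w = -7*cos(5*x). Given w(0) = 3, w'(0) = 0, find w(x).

Characteristic equation r² - 2r + 1 = 0 has discriminant (-2)² - 4·(1) = 0, so r = 1 is a repeated root.
Hence w_h = (C1 + C2*x)*exp(x).
Try w_p = A*cos(5*x) + B*sin(5*x). Substituting and equating the coefficients of cos(5x) and sin(5x) gives A = 42/169, B = 35/338, so w_p = 35*sin(5*x)/338 + 42*cos(5*x)/169.
General solution: w = 35*sin(5*x)/338 + 42*cos(5*x)/169 + C1*exp(x) + C2*x*exp(x).
Apply the initial conditions: w(0) = 42/169 + C1 = 3 and w'(0) = 175/338 + C1 + C2 = 0. Solving gives C1 = 465/169, C2 = -85/26.

w = 35*sin(5*x)/338 + 42*cos(5*x)/169 + 465*exp(x)/169 - 85*x*exp(x)/26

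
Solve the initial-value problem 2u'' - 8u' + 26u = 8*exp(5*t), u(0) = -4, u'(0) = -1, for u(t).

u = 2*exp(5*t)/9 - 38*cos(3*t)*exp(2*t)/9 + 19*exp(2*t)*sin(3*t)/9

Divide through by 2: u'' - 4u' + 13u = 4*exp(5*t).
Characteristic equation r² - 4r + 13 = 0 has discriminant (-4)² - 4·(13) = -36 < 0, so r = 2 ± 3i.
Hence u_h = C1*cos(3*t)*exp(2*t) + C2*exp(2*t)*sin(3*t).
Try u_p = A*exp(5*t). Substituting into the equation and dividing by exp(5*t) gives A = 2/9, so u_p = 2*exp(5*t)/9.
General solution: u = 2*exp(5*t)/9 + C1*cos(3*t)*exp(2*t) + C2*exp(2*t)*sin(3*t).
Apply the initial conditions: u(0) = 2/9 + C1 = -4 and u'(0) = 10/9 + 2*C1 + 3*C2 = -1. Solving gives C1 = -38/9, C2 = 19/9.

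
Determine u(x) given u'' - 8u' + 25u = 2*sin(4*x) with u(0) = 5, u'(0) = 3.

u = 18*sin(4*x)/1105 + 64*cos(4*x)/1105 - 18601*exp(4*x)*sin(3*x)/3315 + 5461*cos(3*x)*exp(4*x)/1105

Characteristic equation r² - 8r + 25 = 0 has discriminant (-8)² - 4·(25) = -36 < 0, so r = 4 ± 3i.
Hence u_h = C1*cos(3*x)*exp(4*x) + C2*exp(4*x)*sin(3*x).
Try u_p = A*cos(4*x) + B*sin(4*x). Substituting and equating the coefficients of cos(4x) and sin(4x) gives A = 64/1105, B = 18/1105, so u_p = 18*sin(4*x)/1105 + 64*cos(4*x)/1105.
General solution: u = 18*sin(4*x)/1105 + 64*cos(4*x)/1105 + C1*cos(3*x)*exp(4*x) + C2*exp(4*x)*sin(3*x).
Apply the initial conditions: u(0) = 64/1105 + C1 = 5 and u'(0) = 72/1105 + 3*C2 + 4*C1 = 3. Solving gives C1 = 5461/1105, C2 = -18601/3315.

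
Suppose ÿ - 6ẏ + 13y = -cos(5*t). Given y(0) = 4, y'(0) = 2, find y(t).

y = cos(5*t)/87 + 5*sin(5*t)/174 - 1759*exp(3*t)*sin(2*t)/348 + 347*cos(2*t)*exp(3*t)/87

Characteristic equation r² - 6r + 13 = 0 has discriminant (-6)² - 4·(13) = -16 < 0, so r = 3 ± 2i.
Hence y_h = C1*cos(2*t)*exp(3*t) + C2*exp(3*t)*sin(2*t).
Try y_p = A*cos(5*t) + B*sin(5*t). Substituting and equating the coefficients of cos(5t) and sin(5t) gives A = 1/87, B = 5/174, so y_p = cos(5*t)/87 + 5*sin(5*t)/174.
General solution: y = cos(5*t)/87 + 5*sin(5*t)/174 + C1*cos(2*t)*exp(3*t) + C2*exp(3*t)*sin(2*t).
Apply the initial conditions: y(0) = 1/87 + C1 = 4 and y'(0) = 25/174 + 2*C2 + 3*C1 = 2. Solving gives C1 = 347/87, C2 = -1759/348.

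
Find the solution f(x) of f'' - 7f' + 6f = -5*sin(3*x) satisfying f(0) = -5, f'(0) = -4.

Characteristic equation r² - 7r + 6 = 0 factors as (r - 6)(r - 1) = 0, so r = 6, 1.
Hence f_h = C1*exp(6*x) + C2*exp(x).
Try f_p = A*cos(3*x) + B*sin(3*x). Substituting and equating the coefficients of cos(3x) and sin(3x) gives A = -7/30, B = 1/30, so f_p = -7*cos(3*x)/30 + sin(3*x)/30.
General solution: f = -7*cos(3*x)/30 + sin(3*x)/30 + C1*exp(6*x) + C2*exp(x).
Apply the initial conditions: f(0) = -7/30 + C1 + C2 = -5 and f'(0) = 1/10 + C2 + 6*C1 = -4. Solving gives C1 = 2/15, C2 = -49/10.

f = -49*exp(x)/10 - 7*cos(3*x)/30 + sin(3*x)/30 + 2*exp(6*x)/15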